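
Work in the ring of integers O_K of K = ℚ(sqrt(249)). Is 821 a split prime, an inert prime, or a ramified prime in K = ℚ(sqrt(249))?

p splits

249 mod 4 = 1, hence disc K = 249 and O_K = ℤ[(1+√249)/2].
disc(K) = 249 is not divisible by 821; 821 is unramified.
(249/821) = 249^410 mod 821 = 1, giving Legendre symbol 1.
d is a quadratic residue mod p, hence 821 splits in O_K.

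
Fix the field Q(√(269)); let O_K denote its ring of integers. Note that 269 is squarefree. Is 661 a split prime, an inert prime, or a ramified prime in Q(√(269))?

269 mod 4 = 1, hence disc K = 269 and O_K = ℤ[(1+√269)/2].
Since gcd(661, 269) = 1 the prime 661 does not ramify.
(269/661) = 269^330 mod 661 = 660, giving Legendre symbol -1.
d is a non-residue mod p, hence 661 remains inert in O_K.

661 remains inert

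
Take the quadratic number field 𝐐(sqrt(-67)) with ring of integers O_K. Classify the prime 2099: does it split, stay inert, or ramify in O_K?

splits completely

d = -67 ≡ 1 (mod 4), so O_K = ℤ[(1+√-67)/2] and disc(K) = d = -67.
Since gcd(2099, -67) = 1 the prime 2099 does not ramify.
(-67/2099) = 2032^1049 mod 2099 = 1, giving Legendre symbol 1.
(-67/2099) = 1, so 2099 splits.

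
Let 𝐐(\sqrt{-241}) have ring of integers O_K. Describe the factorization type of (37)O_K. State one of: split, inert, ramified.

inert

-241 mod 4 = 3, hence disc K = 4·(-241) = -964 and O_K = ℤ[√-241].
37 ∤ -964, so 37 is unramified.
(-241/37) = 18^18 mod 37 = 36, giving Legendre symbol -1.
Legendre symbol -1 ⇒ 37 is inert.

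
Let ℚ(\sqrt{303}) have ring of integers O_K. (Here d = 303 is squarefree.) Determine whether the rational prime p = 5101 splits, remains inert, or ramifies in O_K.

p is inert

303 mod 4 = 3, hence disc K = 4·303 = 1212 and O_K = ℤ[√303].
Since gcd(5101, 1212) = 1 the prime 5101 does not ramify.
(303/5101) = 303^2550 mod 5101 = 5100, giving Legendre symbol -1.
Legendre symbol -1 ⇒ 5101 is inert.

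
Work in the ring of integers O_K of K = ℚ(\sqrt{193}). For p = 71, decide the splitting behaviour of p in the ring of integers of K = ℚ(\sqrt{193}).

inert — (71) stays prime in O_K

Since 193 ≡ 1 mod 4, the ring of integers is ℤ[(1+√193)/2] with discriminant 193.
disc(K) = 193 is not divisible by 71; 71 is unramified.
(193/71) = 51^35 mod 71 = 70, giving Legendre symbol -1.
d is a non-residue mod p, hence 71 remains inert in O_K.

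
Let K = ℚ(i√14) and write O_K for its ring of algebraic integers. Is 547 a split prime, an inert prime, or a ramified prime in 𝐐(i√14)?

d = -14 ≡ 2 (mod 4), so O_K = ℤ[√-14] and disc(K) = 4d = -56.
Since gcd(547, -56) = 1 the prime 547 does not ramify.
Legendre symbol by Euler's criterion: (-14/547) ≡ (-14)^273 ≡ 546 (mod 547), i.e. (-14/547) = -1.
Legendre symbol -1 ⇒ 547 is inert.

inert — (547) stays prime in O_K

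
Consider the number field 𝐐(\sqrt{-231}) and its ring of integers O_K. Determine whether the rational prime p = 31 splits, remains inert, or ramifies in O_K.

31 remains inert

d = -231 ≡ 1 (mod 4), so O_K = ℤ[(1+√-231)/2] and disc(K) = d = -231.
disc(K) = -231 is not divisible by 31; 31 is unramified.
(-231/31) = 17^15 mod 31 = 30, giving Legendre symbol -1.
(-231/31) = -1, so 31 is inert.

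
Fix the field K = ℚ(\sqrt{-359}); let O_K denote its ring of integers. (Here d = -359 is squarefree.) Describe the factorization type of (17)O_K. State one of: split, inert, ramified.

split — (17) = 𝔭₁𝔭₂ with 𝔭₁ ≠ 𝔭₂

-359 mod 4 = 1, hence disc K = -359 and O_K = ℤ[(1+√-359)/2].
disc(K) = -359 is not divisible by 17; 17 is unramified.
Euler's criterion: (-359)^8 mod 17 = 1. Thus (-359|17) = 1.
d is a quadratic residue mod p, hence 17 splits in O_K.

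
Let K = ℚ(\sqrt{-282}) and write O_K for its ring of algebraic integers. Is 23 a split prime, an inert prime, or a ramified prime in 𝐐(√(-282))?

inert

Since -282 ≢ 1 mod 4, the ring of integers is ℤ[√-282] with discriminant 4·(-282) = -1128.
Since gcd(23, -1128) = 1 the prime 23 does not ramify.
Legendre symbol by Euler's criterion: (-282/23) ≡ (-282)^11 ≡ 22 (mod 23), i.e. (-282/23) = -1.
(-282/23) = -1, so 23 is inert.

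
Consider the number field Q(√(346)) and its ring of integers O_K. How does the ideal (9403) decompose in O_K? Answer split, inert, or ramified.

splits completely

d = 346 ≡ 2 (mod 4), so O_K = ℤ[√346] and disc(K) = 4d = 1384.
9403 ∤ 1384, so 9403 is unramified.
Compute (346/9403) via Euler: 346^((9403-1)/2) mod 9403 = 1, so (346/9403) = 1.
d is a quadratic residue mod p, hence 9403 splits in O_K.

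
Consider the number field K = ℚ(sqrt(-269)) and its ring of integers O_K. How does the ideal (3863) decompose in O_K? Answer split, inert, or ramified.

p is inert

-269 mod 4 = 3, hence disc K = 4·(-269) = -1076 and O_K = ℤ[√-269].
Since gcd(3863, -1076) = 1 the prime 3863 does not ramify.
Legendre symbol by Euler's criterion: (-269/3863) ≡ (-269)^1931 ≡ 3862 (mod 3863), i.e. (-269/3863) = -1.
(-269/3863) = -1, so 3863 is inert.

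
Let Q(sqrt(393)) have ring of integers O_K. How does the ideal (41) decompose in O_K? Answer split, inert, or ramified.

remains prime (inert)

Since 393 ≡ 1 mod 4, the ring of integers is ℤ[(1+√393)/2] with discriminant 393.
41 ∤ 393, so 41 is unramified.
(393/41) = 24^20 mod 41 = 40, giving Legendre symbol -1.
Legendre symbol -1 ⇒ 41 is inert.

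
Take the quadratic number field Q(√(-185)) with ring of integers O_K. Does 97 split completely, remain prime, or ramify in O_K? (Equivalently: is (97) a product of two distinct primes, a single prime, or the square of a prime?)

97 splits in O_K

d = -185 ≡ 3 (mod 4), so O_K = ℤ[√-185] and disc(K) = 4d = -740.
Since gcd(97, -740) = 1 the prime 97 does not ramify.
Legendre symbol by Euler's criterion: (-185/97) ≡ (-185)^48 ≡ 1 (mod 97), i.e. (-185/97) = 1.
Legendre symbol 1 ⇒ 97 is split.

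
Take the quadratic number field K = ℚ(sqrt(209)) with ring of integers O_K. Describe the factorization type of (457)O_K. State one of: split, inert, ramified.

d = 209 ≡ 1 (mod 4), so O_K = ℤ[(1+√209)/2] and disc(K) = d = 209.
Since gcd(457, 209) = 1 the prime 457 does not ramify.
Compute (209/457) via Euler: 209^((457-1)/2) mod 457 = 456, so (209/457) = -1.
Legendre symbol -1 ⇒ 457 is inert.

457 remains inert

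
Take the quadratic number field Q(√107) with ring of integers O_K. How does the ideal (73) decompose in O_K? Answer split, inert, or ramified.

remains prime (inert)

107 mod 4 = 3, hence disc K = 4·107 = 428 and O_K = ℤ[√107].
Since gcd(73, 428) = 1 the prime 73 does not ramify.
(107/73) = 34^36 mod 73 = 72, giving Legendre symbol -1.
(107/73) = -1, so 73 is inert.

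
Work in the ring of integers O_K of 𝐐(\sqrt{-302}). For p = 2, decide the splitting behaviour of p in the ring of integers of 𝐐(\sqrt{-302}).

d = -302 ≡ 2 (mod 4), so O_K = ℤ[√-302] and disc(K) = 4d = -1208.
Ramification test: 2 | -1208. The prime 2 ramifies in K.

2 is ramified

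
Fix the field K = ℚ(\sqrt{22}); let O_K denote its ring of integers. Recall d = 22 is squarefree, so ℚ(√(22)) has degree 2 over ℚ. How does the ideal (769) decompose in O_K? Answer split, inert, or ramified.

Since 22 ≢ 1 mod 4, the ring of integers is ℤ[√22] with discriminant 4·22 = 88.
769 ∤ 88, so 769 is unramified.
Legendre symbol by Euler's criterion: (22/769) ≡ 22^384 ≡ 768 (mod 769), i.e. (22/769) = -1.
d is a non-residue mod p, hence 769 remains inert in O_K.

p is inert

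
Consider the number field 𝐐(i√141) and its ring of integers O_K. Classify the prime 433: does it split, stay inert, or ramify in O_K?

remains prime (inert)

-141 mod 4 = 3, hence disc K = 4·(-141) = -564 and O_K = ℤ[√-141].
disc(K) = -564 is not divisible by 433; 433 is unramified.
(-141/433) = 292^216 mod 433 = 432, giving Legendre symbol -1.
Legendre symbol -1 ⇒ 433 is inert.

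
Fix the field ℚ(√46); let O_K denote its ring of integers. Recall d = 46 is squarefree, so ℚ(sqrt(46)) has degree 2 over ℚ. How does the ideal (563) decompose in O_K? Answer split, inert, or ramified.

remains prime (inert)

d = 46 ≡ 2 (mod 4), so O_K = ℤ[√46] and disc(K) = 4d = 184.
563 ∤ 184, so 563 is unramified.
Compute (46/563) via Euler: 46^((563-1)/2) mod 563 = 562, so (46/563) = -1.
Legendre symbol -1 ⇒ 563 is inert.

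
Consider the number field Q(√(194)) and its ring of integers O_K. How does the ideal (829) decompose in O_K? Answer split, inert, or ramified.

inert

d = 194 ≡ 2 (mod 4), so O_K = ℤ[√194] and disc(K) = 4d = 776.
Since gcd(829, 776) = 1 the prime 829 does not ramify.
(194/829) = 194^414 mod 829 = 828, giving Legendre symbol -1.
Legendre symbol -1 ⇒ 829 is inert.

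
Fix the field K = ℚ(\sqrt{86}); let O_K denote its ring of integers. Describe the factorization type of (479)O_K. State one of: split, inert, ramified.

86 mod 4 = 2, hence disc K = 4·86 = 344 and O_K = ℤ[√86].
Since gcd(479, 344) = 1 the prime 479 does not ramify.
Euler's criterion: 86^239 mod 479 = 478. Thus (86|479) = -1.
d is a non-residue mod p, hence 479 remains inert in O_K.

p is inert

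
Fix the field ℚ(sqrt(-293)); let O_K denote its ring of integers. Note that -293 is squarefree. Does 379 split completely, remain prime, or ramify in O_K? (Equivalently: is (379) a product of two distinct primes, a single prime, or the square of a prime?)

split — (379) = 𝔭₁𝔭₂ with 𝔭₁ ≠ 𝔭₂

Since -293 ≢ 1 mod 4, the ring of integers is ℤ[√-293] with discriminant 4·(-293) = -1172.
379 ∤ -1172, so 379 is unramified.
Euler's criterion: (-293)^189 mod 379 = 1. Thus (-293|379) = 1.
d is a quadratic residue mod p, hence 379 splits in O_K.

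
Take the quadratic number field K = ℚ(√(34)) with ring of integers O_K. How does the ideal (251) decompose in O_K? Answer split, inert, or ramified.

d = 34 ≡ 2 (mod 4), so O_K = ℤ[√34] and disc(K) = 4d = 136.
251 ∤ 136, so 251 is unramified.
(34/251) = 34^125 mod 251 = 250, giving Legendre symbol -1.
(34/251) = -1, so 251 is inert.

remains prime (inert)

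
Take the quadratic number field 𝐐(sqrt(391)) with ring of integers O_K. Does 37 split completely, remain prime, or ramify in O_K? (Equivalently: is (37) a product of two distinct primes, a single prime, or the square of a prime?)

split — (37) = 𝔭₁𝔭₂ with 𝔭₁ ≠ 𝔭₂

Since 391 ≢ 1 mod 4, the ring of integers is ℤ[√391] with discriminant 4·391 = 1564.
disc(K) = 1564 is not divisible by 37; 37 is unramified.
Compute (391/37) via Euler: 21^((37-1)/2) mod 37 = 1, so (391/37) = 1.
(391/37) = 1, so 37 splits.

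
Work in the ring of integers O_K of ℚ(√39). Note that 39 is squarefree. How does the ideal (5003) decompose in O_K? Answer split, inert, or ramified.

d = 39 ≡ 3 (mod 4), so O_K = ℤ[√39] and disc(K) = 4d = 156.
5003 ∤ 156, so 5003 is unramified.
Euler's criterion: 39^2501 mod 5003 = 5002. Thus (39|5003) = -1.
Legendre symbol -1 ⇒ 5003 is inert.

inert — (5003) stays prime in O_K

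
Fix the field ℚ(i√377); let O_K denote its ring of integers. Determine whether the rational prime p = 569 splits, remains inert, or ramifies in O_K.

inert

-377 mod 4 = 3, hence disc K = 4·(-377) = -1508 and O_K = ℤ[√-377].
disc(K) = -1508 is not divisible by 569; 569 is unramified.
Euler's criterion: (-377)^284 mod 569 = 568. Thus (-377|569) = -1.
d is a non-residue mod p, hence 569 remains inert in O_K.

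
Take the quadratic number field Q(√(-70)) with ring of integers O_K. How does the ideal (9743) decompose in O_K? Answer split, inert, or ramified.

d = -70 ≡ 2 (mod 4), so O_K = ℤ[√-70] and disc(K) = 4d = -280.
9743 ∤ -280, so 9743 is unramified.
Compute (-70/9743) via Euler: 9673^((9743-1)/2) mod 9743 = 1, so (-70/9743) = 1.
(-70/9743) = 1, so 9743 splits.

9743 splits in O_K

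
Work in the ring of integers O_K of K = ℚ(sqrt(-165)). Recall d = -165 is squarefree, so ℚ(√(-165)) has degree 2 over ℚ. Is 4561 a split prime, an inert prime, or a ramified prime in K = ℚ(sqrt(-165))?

p is inert

Since -165 ≢ 1 mod 4, the ring of integers is ℤ[√-165] with discriminant 4·(-165) = -660.
4561 ∤ -660, so 4561 is unramified.
Euler's criterion: (-165)^2280 mod 4561 = 4560. Thus (-165|4561) = -1.
d is a non-residue mod p, hence 4561 remains inert in O_K.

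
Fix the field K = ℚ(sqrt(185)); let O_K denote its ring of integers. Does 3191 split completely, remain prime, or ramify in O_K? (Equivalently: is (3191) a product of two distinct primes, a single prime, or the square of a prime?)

splits completely

185 mod 4 = 1, hence disc K = 185 and O_K = ℤ[(1+√185)/2].
Since gcd(3191, 185) = 1 the prime 3191 does not ramify.
Legendre symbol by Euler's criterion: (185/3191) ≡ 185^1595 ≡ 1 (mod 3191), i.e. (185/3191) = 1.
d is a quadratic residue mod p, hence 3191 splits in O_K.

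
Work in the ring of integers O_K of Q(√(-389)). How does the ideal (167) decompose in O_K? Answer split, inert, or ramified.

-389 mod 4 = 3, hence disc K = 4·(-389) = -1556 and O_K = ℤ[√-389].
Since gcd(167, -1556) = 1 the prime 167 does not ramify.
Euler's criterion: (-389)^83 mod 167 = 1. Thus (-389|167) = 1.
d is a quadratic residue mod p, hence 167 splits in O_K.

splits completely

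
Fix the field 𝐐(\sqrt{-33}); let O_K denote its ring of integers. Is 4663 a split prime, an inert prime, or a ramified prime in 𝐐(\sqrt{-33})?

4663 splits in O_K

d = -33 ≡ 3 (mod 4), so O_K = ℤ[√-33] and disc(K) = 4d = -132.
disc(K) = -132 is not divisible by 4663; 4663 is unramified.
(-33/4663) = 4630^2331 mod 4663 = 1, giving Legendre symbol 1.
d is a quadratic residue mod p, hence 4663 splits in O_K.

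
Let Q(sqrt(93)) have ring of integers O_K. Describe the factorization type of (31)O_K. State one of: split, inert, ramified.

Since 93 ≡ 1 mod 4, the ring of integers is ℤ[(1+√93)/2] with discriminant 93.
disc(K) = 93 = 31·3, so p = 31 is ramified.

ramifies in O_K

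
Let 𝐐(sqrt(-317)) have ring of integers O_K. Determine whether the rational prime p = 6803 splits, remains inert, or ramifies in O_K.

d = -317 ≡ 3 (mod 4), so O_K = ℤ[√-317] and disc(K) = 4d = -1268.
Since gcd(6803, -1268) = 1 the prime 6803 does not ramify.
(-317/6803) = 6486^3401 mod 6803 = 1, giving Legendre symbol 1.
d is a quadratic residue mod p, hence 6803 splits in O_K.

6803 splits in O_K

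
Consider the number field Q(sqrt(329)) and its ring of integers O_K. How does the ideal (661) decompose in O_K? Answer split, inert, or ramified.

inert

d = 329 ≡ 1 (mod 4), so O_K = ℤ[(1+√329)/2] and disc(K) = d = 329.
disc(K) = 329 is not divisible by 661; 661 is unramified.
Euler's criterion: 329^330 mod 661 = 660. Thus (329|661) = -1.
(329/661) = -1, so 661 is inert.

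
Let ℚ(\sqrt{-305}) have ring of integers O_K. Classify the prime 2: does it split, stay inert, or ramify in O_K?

Since -305 ≢ 1 mod 4, the ring of integers is ℤ[√-305] with discriminant 4·(-305) = -1220.
Ramification test: 2 | -1220. The prime 2 ramifies in K.

p ramifies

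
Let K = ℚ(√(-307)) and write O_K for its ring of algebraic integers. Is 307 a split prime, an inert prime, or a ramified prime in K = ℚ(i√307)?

307 is ramified

Since -307 ≡ 1 mod 4, the ring of integers is ℤ[(1+√-307)/2] with discriminant -307.
307 divides disc(K) = -307, so 307 ramifies.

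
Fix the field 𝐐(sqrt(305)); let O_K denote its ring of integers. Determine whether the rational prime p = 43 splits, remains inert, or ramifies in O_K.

Since 305 ≡ 1 mod 4, the ring of integers is ℤ[(1+√305)/2] with discriminant 305.
disc(K) = 305 is not divisible by 43; 43 is unramified.
Compute (305/43) via Euler: 4^((43-1)/2) mod 43 = 1, so (305/43) = 1.
(305/43) = 1, so 43 splits.

p splits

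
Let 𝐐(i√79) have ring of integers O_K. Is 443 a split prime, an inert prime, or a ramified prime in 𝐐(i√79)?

Since -79 ≡ 1 mod 4, the ring of integers is ℤ[(1+√-79)/2] with discriminant -79.
Since gcd(443, -79) = 1 the prime 443 does not ramify.
(-79/443) = 364^221 mod 443 = 442, giving Legendre symbol -1.
d is a non-residue mod p, hence 443 remains inert in O_K.

inert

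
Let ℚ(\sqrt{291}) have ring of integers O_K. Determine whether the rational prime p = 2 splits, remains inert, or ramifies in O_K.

d = 291 ≡ 3 (mod 4), so O_K = ℤ[√291] and disc(K) = 4d = 1164.
disc(K) = 1164 = 2·582, so p = 2 is ramified.

2 is ramified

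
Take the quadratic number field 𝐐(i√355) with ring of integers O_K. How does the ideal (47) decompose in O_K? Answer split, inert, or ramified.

Since -355 ≡ 1 mod 4, the ring of integers is ℤ[(1+√-355)/2] with discriminant -355.
47 ∤ -355, so 47 is unramified.
(-355/47) = 21^23 mod 47 = 1, giving Legendre symbol 1.
d is a quadratic residue mod p, hence 47 splits in O_K.

split — (47) = 𝔭₁𝔭₂ with 𝔭₁ ≠ 𝔭₂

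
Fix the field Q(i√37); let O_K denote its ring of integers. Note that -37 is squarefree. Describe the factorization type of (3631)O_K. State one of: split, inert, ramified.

d = -37 ≡ 3 (mod 4), so O_K = ℤ[√-37] and disc(K) = 4d = -148.
3631 ∤ -148, so 3631 is unramified.
Compute (-37/3631) via Euler: 3594^((3631-1)/2) mod 3631 = 1, so (-37/3631) = 1.
d is a quadratic residue mod p, hence 3631 splits in O_K.

split — (3631) = 𝔭₁𝔭₂ with 𝔭₁ ≠ 𝔭₂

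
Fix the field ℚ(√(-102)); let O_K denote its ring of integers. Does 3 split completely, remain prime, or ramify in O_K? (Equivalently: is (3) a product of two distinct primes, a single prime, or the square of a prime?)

p ramifies

Since -102 ≢ 1 mod 4, the ring of integers is ℤ[√-102] with discriminant 4·(-102) = -408.
Ramification test: 3 | -408. The prime 3 ramifies in K.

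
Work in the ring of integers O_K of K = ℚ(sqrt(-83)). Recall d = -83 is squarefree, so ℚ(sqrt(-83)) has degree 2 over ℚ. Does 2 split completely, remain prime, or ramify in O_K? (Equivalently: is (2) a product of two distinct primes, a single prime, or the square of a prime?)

p is inert

Since -83 ≡ 1 mod 4, the ring of integers is ℤ[(1+√-83)/2] with discriminant -83.
Since gcd(2, -83) = 1 the prime 2 does not ramify.
Checking d mod 8: -83 ≡ 5. Hence 2 is inert in O_K.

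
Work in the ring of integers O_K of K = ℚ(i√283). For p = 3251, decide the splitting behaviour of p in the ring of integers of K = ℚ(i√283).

splits completely

Since -283 ≡ 1 mod 4, the ring of integers is ℤ[(1+√-283)/2] with discriminant -283.
Since gcd(3251, -283) = 1 the prime 3251 does not ramify.
(-283/3251) = 2968^1625 mod 3251 = 1, giving Legendre symbol 1.
d is a quadratic residue mod p, hence 3251 splits in O_K.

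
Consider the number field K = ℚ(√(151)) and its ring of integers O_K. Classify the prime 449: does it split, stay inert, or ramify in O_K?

449 remains inert

151 mod 4 = 3, hence disc K = 4·151 = 604 and O_K = ℤ[√151].
Since gcd(449, 604) = 1 the prime 449 does not ramify.
Compute (151/449) via Euler: 151^((449-1)/2) mod 449 = 448, so (151/449) = -1.
(151/449) = -1, so 449 is inert.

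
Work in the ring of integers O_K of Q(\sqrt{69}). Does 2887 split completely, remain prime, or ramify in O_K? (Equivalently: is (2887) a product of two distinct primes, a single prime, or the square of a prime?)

d = 69 ≡ 1 (mod 4), so O_K = ℤ[(1+√69)/2] and disc(K) = d = 69.
disc(K) = 69 is not divisible by 2887; 2887 is unramified.
Legendre symbol by Euler's criterion: (69/2887) ≡ 69^1443 ≡ 1 (mod 2887), i.e. (69/2887) = 1.
(69/2887) = 1, so 2887 splits.

split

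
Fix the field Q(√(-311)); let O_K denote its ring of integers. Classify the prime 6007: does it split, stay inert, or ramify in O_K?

6007 splits in O_K

d = -311 ≡ 1 (mod 4), so O_K = ℤ[(1+√-311)/2] and disc(K) = d = -311.
disc(K) = -311 is not divisible by 6007; 6007 is unramified.
Legendre symbol by Euler's criterion: (-311/6007) ≡ (-311)^3003 ≡ 1 (mod 6007), i.e. (-311/6007) = 1.
Legendre symbol 1 ⇒ 6007 is split.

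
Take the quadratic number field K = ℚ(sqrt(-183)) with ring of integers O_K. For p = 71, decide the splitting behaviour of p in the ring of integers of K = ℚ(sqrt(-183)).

-183 mod 4 = 1, hence disc K = -183 and O_K = ℤ[(1+√-183)/2].
71 ∤ -183, so 71 is unramified.
Legendre symbol by Euler's criterion: (-183/71) ≡ (-183)^35 ≡ 1 (mod 71), i.e. (-183/71) = 1.
Legendre symbol 1 ⇒ 71 is split.

splits completely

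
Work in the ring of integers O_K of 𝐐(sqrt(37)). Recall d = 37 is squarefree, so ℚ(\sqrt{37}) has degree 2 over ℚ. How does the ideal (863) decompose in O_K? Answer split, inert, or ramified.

Since 37 ≡ 1 mod 4, the ring of integers is ℤ[(1+√37)/2] with discriminant 37.
863 ∤ 37, so 863 is unramified.
(37/863) = 37^431 mod 863 = 1, giving Legendre symbol 1.
d is a quadratic residue mod p, hence 863 splits in O_K.

splits completely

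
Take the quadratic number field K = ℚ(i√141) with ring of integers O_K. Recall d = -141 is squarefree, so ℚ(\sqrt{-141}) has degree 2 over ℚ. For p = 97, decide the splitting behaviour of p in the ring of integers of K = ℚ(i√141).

splits completely

d = -141 ≡ 3 (mod 4), so O_K = ℤ[√-141] and disc(K) = 4d = -564.
97 ∤ -564, so 97 is unramified.
Euler's criterion: (-141)^48 mod 97 = 1. Thus (-141|97) = 1.
Legendre symbol 1 ⇒ 97 is split.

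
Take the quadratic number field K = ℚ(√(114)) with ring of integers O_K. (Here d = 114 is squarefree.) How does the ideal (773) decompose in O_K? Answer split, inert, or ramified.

d = 114 ≡ 2 (mod 4), so O_K = ℤ[√114] and disc(K) = 4d = 456.
773 ∤ 456, so 773 is unramified.
Euler's criterion: 114^386 mod 773 = 772. Thus (114|773) = -1.
d is a non-residue mod p, hence 773 remains inert in O_K.

773 remains inert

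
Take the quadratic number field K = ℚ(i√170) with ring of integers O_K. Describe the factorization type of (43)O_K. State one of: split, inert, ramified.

43 remains inert

-170 mod 4 = 2, hence disc K = 4·(-170) = -680 and O_K = ℤ[√-170].
disc(K) = -680 is not divisible by 43; 43 is unramified.
Compute (-170/43) via Euler: 2^((43-1)/2) mod 43 = 42, so (-170/43) = -1.
d is a non-residue mod p, hence 43 remains inert in O_K.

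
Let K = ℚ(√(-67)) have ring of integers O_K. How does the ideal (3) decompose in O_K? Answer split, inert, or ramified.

-67 mod 4 = 1, hence disc K = -67 and O_K = ℤ[(1+√-67)/2].
disc(K) = -67 is not divisible by 3; 3 is unramified.
(-67/3) = 2^1 mod 3 = 2, giving Legendre symbol -1.
d is a non-residue mod p, hence 3 remains inert in O_K.

inert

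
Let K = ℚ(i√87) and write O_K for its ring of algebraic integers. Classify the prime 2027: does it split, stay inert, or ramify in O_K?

split

-87 mod 4 = 1, hence disc K = -87 and O_K = ℤ[(1+√-87)/2].
2027 ∤ -87, so 2027 is unramified.
Euler's criterion: (-87)^1013 mod 2027 = 1. Thus (-87|2027) = 1.
(-87/2027) = 1, so 2027 splits.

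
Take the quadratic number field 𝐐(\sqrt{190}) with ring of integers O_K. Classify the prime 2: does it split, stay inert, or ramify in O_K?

d = 190 ≡ 2 (mod 4), so O_K = ℤ[√190] and disc(K) = 4d = 760.
2 divides disc(K) = 760, so 2 ramifies.

ramified — (2) = 𝔭²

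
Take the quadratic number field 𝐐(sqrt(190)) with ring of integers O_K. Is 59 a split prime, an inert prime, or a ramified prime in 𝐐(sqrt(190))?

190 mod 4 = 2, hence disc K = 4·190 = 760 and O_K = ℤ[√190].
59 ∤ 760, so 59 is unramified.
(190/59) = 13^29 mod 59 = 58, giving Legendre symbol -1.
d is a non-residue mod p, hence 59 remains inert in O_K.

inert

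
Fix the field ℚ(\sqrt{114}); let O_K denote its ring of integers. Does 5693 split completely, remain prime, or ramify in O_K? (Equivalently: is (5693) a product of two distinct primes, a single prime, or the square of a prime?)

114 mod 4 = 2, hence disc K = 4·114 = 456 and O_K = ℤ[√114].
Since gcd(5693, 456) = 1 the prime 5693 does not ramify.
Legendre symbol by Euler's criterion: (114/5693) ≡ 114^2846 ≡ 5692 (mod 5693), i.e. (114/5693) = -1.
d is a non-residue mod p, hence 5693 remains inert in O_K.

remains prime (inert)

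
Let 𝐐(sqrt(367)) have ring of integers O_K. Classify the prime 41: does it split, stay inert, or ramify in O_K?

Since 367 ≢ 1 mod 4, the ring of integers is ℤ[√367] with discriminant 4·367 = 1468.
disc(K) = 1468 is not divisible by 41; 41 is unramified.
Euler's criterion: 367^20 mod 41 = 1. Thus (367|41) = 1.
Legendre symbol 1 ⇒ 41 is split.

splits completely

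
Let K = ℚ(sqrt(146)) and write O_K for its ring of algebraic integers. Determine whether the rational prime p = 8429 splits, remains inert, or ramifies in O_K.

8429 splits in O_K

146 mod 4 = 2, hence disc K = 4·146 = 584 and O_K = ℤ[√146].
8429 ∤ 584, so 8429 is unramified.
Compute (146/8429) via Euler: 146^((8429-1)/2) mod 8429 = 1, so (146/8429) = 1.
(146/8429) = 1, so 8429 splits.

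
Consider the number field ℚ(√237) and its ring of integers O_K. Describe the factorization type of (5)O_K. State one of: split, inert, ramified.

237 mod 4 = 1, hence disc K = 237 and O_K = ℤ[(1+√237)/2].
Since gcd(5, 237) = 1 the prime 5 does not ramify.
(237/5) = 2^2 mod 5 = 4, giving Legendre symbol -1.
d is a non-residue mod p, hence 5 remains inert in O_K.

inert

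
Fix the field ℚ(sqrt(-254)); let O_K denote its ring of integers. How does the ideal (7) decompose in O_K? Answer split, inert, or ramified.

7 remains inert

-254 mod 4 = 2, hence disc K = 4·(-254) = -1016 and O_K = ℤ[√-254].
Since gcd(7, -1016) = 1 the prime 7 does not ramify.
Legendre symbol by Euler's criterion: (-254/7) ≡ (-254)^3 ≡ 6 (mod 7), i.e. (-254/7) = -1.
d is a non-residue mod p, hence 7 remains inert in O_K.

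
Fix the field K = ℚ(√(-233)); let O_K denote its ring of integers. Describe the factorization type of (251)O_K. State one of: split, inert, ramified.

Since -233 ≢ 1 mod 4, the ring of integers is ℤ[√-233] with discriminant 4·(-233) = -932.
251 ∤ -932, so 251 is unramified.
Compute (-233/251) via Euler: 18^((251-1)/2) mod 251 = 250, so (-233/251) = -1.
(-233/251) = -1, so 251 is inert.

inert — (251) stays prime in O_K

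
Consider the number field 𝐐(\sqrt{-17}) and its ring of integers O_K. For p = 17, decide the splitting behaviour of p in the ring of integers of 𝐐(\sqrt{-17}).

-17 mod 4 = 3, hence disc K = 4·(-17) = -68 and O_K = ℤ[√-17].
17 divides disc(K) = -68, so 17 ramifies.

ramified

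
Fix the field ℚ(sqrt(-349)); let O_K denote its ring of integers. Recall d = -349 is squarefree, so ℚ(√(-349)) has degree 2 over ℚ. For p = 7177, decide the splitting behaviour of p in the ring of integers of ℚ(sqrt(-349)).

-349 mod 4 = 3, hence disc K = 4·(-349) = -1396 and O_K = ℤ[√-349].
disc(K) = -1396 is not divisible by 7177; 7177 is unramified.
Compute (-349/7177) via Euler: 6828^((7177-1)/2) mod 7177 = 7176, so (-349/7177) = -1.
(-349/7177) = -1, so 7177 is inert.

inert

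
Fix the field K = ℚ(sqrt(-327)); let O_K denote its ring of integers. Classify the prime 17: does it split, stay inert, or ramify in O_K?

split — (17) = 𝔭₁𝔭₂ with 𝔭₁ ≠ 𝔭₂

Since -327 ≡ 1 mod 4, the ring of integers is ℤ[(1+√-327)/2] with discriminant -327.
disc(K) = -327 is not divisible by 17; 17 is unramified.
Euler's criterion: (-327)^8 mod 17 = 1. Thus (-327|17) = 1.
(-327/17) = 1, so 17 splits.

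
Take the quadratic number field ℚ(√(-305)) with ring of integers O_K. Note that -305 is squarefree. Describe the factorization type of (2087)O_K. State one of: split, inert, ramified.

-305 mod 4 = 3, hence disc K = 4·(-305) = -1220 and O_K = ℤ[√-305].
2087 ∤ -1220, so 2087 is unramified.
(-305/2087) = 1782^1043 mod 2087 = 1, giving Legendre symbol 1.
d is a quadratic residue mod p, hence 2087 splits in O_K.

split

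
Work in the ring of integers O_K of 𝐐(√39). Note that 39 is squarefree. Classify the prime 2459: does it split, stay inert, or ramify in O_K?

Since 39 ≢ 1 mod 4, the ring of integers is ℤ[√39] with discriminant 4·39 = 156.
Since gcd(2459, 156) = 1 the prime 2459 does not ramify.
Legendre symbol by Euler's criterion: (39/2459) ≡ 39^1229 ≡ 2458 (mod 2459), i.e. (39/2459) = -1.
d is a non-residue mod p, hence 2459 remains inert in O_K.

2459 remains inert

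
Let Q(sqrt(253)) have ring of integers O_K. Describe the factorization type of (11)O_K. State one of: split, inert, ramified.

11 is ramified

Since 253 ≡ 1 mod 4, the ring of integers is ℤ[(1+√253)/2] with discriminant 253.
11 divides disc(K) = 253, so 11 ramifies.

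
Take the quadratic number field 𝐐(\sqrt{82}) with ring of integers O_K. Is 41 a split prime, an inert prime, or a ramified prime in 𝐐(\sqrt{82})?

p ramifies

82 mod 4 = 2, hence disc K = 4·82 = 328 and O_K = ℤ[√82].
41 divides disc(K) = 328, so 41 ramifies.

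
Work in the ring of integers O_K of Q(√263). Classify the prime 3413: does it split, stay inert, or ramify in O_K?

3413 remains inert

263 mod 4 = 3, hence disc K = 4·263 = 1052 and O_K = ℤ[√263].
Since gcd(3413, 1052) = 1 the prime 3413 does not ramify.
(263/3413) = 263^1706 mod 3413 = 3412, giving Legendre symbol -1.
d is a non-residue mod p, hence 3413 remains inert in O_K.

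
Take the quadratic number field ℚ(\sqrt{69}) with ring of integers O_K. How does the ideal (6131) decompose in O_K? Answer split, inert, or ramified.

69 mod 4 = 1, hence disc K = 69 and O_K = ℤ[(1+√69)/2].
disc(K) = 69 is not divisible by 6131; 6131 is unramified.
Legendre symbol by Euler's criterion: (69/6131) ≡ 69^3065 ≡ 6130 (mod 6131), i.e. (69/6131) = -1.
d is a non-residue mod p, hence 6131 remains inert in O_K.

p is inert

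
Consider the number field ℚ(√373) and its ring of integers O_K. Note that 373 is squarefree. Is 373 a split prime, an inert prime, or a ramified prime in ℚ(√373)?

Since 373 ≡ 1 mod 4, the ring of integers is ℤ[(1+√373)/2] with discriminant 373.
373 divides disc(K) = 373, so 373 ramifies.

ramifies in O_K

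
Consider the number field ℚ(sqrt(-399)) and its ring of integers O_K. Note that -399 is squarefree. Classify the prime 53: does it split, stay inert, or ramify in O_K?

Since -399 ≡ 1 mod 4, the ring of integers is ℤ[(1+√-399)/2] with discriminant -399.
Since gcd(53, -399) = 1 the prime 53 does not ramify.
Legendre symbol by Euler's criterion: (-399/53) ≡ (-399)^26 ≡ 1 (mod 53), i.e. (-399/53) = 1.
(-399/53) = 1, so 53 splits.

p splits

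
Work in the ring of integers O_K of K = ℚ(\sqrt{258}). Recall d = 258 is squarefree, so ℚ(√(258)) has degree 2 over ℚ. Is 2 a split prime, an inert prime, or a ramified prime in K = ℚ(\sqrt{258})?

2 is ramified

Since 258 ≢ 1 mod 4, the ring of integers is ℤ[√258] with discriminant 4·258 = 1032.
disc(K) = 1032 = 2·516, so p = 2 is ramified.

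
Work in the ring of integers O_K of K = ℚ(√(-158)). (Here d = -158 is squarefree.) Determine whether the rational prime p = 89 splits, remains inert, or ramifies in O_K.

split — (89) = 𝔭₁𝔭₂ with 𝔭₁ ≠ 𝔭₂

d = -158 ≡ 2 (mod 4), so O_K = ℤ[√-158] and disc(K) = 4d = -632.
89 ∤ -632, so 89 is unramified.
(-158/89) = 20^44 mod 89 = 1, giving Legendre symbol 1.
d is a quadratic residue mod p, hence 89 splits in O_K.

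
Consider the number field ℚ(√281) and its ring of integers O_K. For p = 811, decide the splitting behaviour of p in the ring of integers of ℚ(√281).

811 splits in O_K

281 mod 4 = 1, hence disc K = 281 and O_K = ℤ[(1+√281)/2].
Since gcd(811, 281) = 1 the prime 811 does not ramify.
Euler's criterion: 281^405 mod 811 = 1. Thus (281|811) = 1.
(281/811) = 1, so 811 splits.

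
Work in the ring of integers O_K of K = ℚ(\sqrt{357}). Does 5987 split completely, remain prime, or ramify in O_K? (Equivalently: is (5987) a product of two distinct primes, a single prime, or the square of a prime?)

d = 357 ≡ 1 (mod 4), so O_K = ℤ[(1+√357)/2] and disc(K) = d = 357.
disc(K) = 357 is not divisible by 5987; 5987 is unramified.
(357/5987) = 357^2993 mod 5987 = 1, giving Legendre symbol 1.
Legendre symbol 1 ⇒ 5987 is split.

split — (5987) = 𝔭₁𝔭₂ with 𝔭₁ ≠ 𝔭₂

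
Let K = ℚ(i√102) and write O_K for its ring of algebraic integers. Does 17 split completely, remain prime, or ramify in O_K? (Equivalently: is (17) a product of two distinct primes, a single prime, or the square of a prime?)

ramifies in O_K

d = -102 ≡ 2 (mod 4), so O_K = ℤ[√-102] and disc(K) = 4d = -408.
disc(K) = -408 = 17·(-24), so p = 17 is ramified.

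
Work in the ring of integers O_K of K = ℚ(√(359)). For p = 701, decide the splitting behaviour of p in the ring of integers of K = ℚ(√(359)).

701 remains inert

359 mod 4 = 3, hence disc K = 4·359 = 1436 and O_K = ℤ[√359].
Since gcd(701, 1436) = 1 the prime 701 does not ramify.
Euler's criterion: 359^350 mod 701 = 700. Thus (359|701) = -1.
d is a non-residue mod p, hence 701 remains inert in O_K.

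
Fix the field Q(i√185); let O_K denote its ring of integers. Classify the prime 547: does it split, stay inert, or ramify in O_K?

inert

Since -185 ≢ 1 mod 4, the ring of integers is ℤ[√-185] with discriminant 4·(-185) = -740.
547 ∤ -740, so 547 is unramified.
Euler's criterion: (-185)^273 mod 547 = 546. Thus (-185|547) = -1.
(-185/547) = -1, so 547 is inert.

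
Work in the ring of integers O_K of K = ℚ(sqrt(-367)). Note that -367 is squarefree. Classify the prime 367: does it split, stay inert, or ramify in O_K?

ramified — (367) = 𝔭²

Since -367 ≡ 1 mod 4, the ring of integers is ℤ[(1+√-367)/2] with discriminant -367.
367 divides disc(K) = -367, so 367 ramifies.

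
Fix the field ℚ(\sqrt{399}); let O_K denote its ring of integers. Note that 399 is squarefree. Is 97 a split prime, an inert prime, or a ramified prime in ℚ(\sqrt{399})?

p splits

399 mod 4 = 3, hence disc K = 4·399 = 1596 and O_K = ℤ[√399].
disc(K) = 1596 is not divisible by 97; 97 is unramified.
Compute (399/97) via Euler: 11^((97-1)/2) mod 97 = 1, so (399/97) = 1.
(399/97) = 1, so 97 splits.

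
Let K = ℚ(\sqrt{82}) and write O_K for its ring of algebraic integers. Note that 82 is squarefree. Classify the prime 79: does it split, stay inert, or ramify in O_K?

Since 82 ≢ 1 mod 4, the ring of integers is ℤ[√82] with discriminant 4·82 = 328.
Since gcd(79, 328) = 1 the prime 79 does not ramify.
Compute (82/79) via Euler: 3^((79-1)/2) mod 79 = 78, so (82/79) = -1.
d is a non-residue mod p, hence 79 remains inert in O_K.

remains prime (inert)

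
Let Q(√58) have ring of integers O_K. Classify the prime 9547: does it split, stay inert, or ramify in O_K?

inert — (9547) stays prime in O_K

Since 58 ≢ 1 mod 4, the ring of integers is ℤ[√58] with discriminant 4·58 = 232.
disc(K) = 232 is not divisible by 9547; 9547 is unramified.
Compute (58/9547) via Euler: 58^((9547-1)/2) mod 9547 = 9546, so (58/9547) = -1.
Legendre symbol -1 ⇒ 9547 is inert.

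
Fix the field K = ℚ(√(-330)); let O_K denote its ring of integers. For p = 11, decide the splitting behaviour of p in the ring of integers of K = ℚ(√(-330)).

ramified — (11) = 𝔭²

Since -330 ≢ 1 mod 4, the ring of integers is ℤ[√-330] with discriminant 4·(-330) = -1320.
Ramification test: 11 | -1320. The prime 11 ramifies in K.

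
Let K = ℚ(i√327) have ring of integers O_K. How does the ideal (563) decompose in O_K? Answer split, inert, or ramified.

p splits

d = -327 ≡ 1 (mod 4), so O_K = ℤ[(1+√-327)/2] and disc(K) = d = -327.
Since gcd(563, -327) = 1 the prime 563 does not ramify.
Euler's criterion: (-327)^281 mod 563 = 1. Thus (-327|563) = 1.
Legendre symbol 1 ⇒ 563 is split.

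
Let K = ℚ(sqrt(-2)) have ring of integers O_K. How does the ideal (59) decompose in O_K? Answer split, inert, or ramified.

p splits

d = -2 ≡ 2 (mod 4), so O_K = ℤ[√-2] and disc(K) = 4d = -8.
disc(K) = -8 is not divisible by 59; 59 is unramified.
Compute (-2/59) via Euler: 57^((59-1)/2) mod 59 = 1, so (-2/59) = 1.
d is a quadratic residue mod p, hence 59 splits in O_K.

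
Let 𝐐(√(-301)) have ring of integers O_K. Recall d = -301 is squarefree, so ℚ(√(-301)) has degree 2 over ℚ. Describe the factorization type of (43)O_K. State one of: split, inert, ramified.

-301 mod 4 = 3, hence disc K = 4·(-301) = -1204 and O_K = ℤ[√-301].
disc(K) = -1204 = 43·(-28), so p = 43 is ramified.

ramified — (43) = 𝔭²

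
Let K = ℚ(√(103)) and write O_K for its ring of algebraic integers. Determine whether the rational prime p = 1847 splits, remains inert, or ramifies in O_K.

Since 103 ≢ 1 mod 4, the ring of integers is ℤ[√103] with discriminant 4·103 = 412.
disc(K) = 412 is not divisible by 1847; 1847 is unramified.
Euler's criterion: 103^923 mod 1847 = 1. Thus (103|1847) = 1.
d is a quadratic residue mod p, hence 1847 splits in O_K.

1847 splits in O_K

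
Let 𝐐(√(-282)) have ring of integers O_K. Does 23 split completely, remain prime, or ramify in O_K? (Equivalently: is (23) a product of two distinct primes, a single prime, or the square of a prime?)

inert — (23) stays prime in O_K

Since -282 ≢ 1 mod 4, the ring of integers is ℤ[√-282] with discriminant 4·(-282) = -1128.
23 ∤ -1128, so 23 is unramified.
Compute (-282/23) via Euler: 17^((23-1)/2) mod 23 = 22, so (-282/23) = -1.
(-282/23) = -1, so 23 is inert.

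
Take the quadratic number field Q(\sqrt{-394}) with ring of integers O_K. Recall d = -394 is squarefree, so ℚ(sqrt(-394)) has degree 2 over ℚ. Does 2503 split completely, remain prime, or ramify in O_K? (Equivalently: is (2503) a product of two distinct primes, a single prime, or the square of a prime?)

Since -394 ≢ 1 mod 4, the ring of integers is ℤ[√-394] with discriminant 4·(-394) = -1576.
2503 ∤ -1576, so 2503 is unramified.
Compute (-394/2503) via Euler: 2109^((2503-1)/2) mod 2503 = 1, so (-394/2503) = 1.
Legendre symbol 1 ⇒ 2503 is split.

split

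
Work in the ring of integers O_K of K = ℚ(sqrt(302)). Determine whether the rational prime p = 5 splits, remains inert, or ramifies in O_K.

5 remains inert

302 mod 4 = 2, hence disc K = 4·302 = 1208 and O_K = ℤ[√302].
disc(K) = 1208 is not divisible by 5; 5 is unramified.
Legendre symbol by Euler's criterion: (302/5) ≡ 302^2 ≡ 4 (mod 5), i.e. (302/5) = -1.
Legendre symbol -1 ⇒ 5 is inert.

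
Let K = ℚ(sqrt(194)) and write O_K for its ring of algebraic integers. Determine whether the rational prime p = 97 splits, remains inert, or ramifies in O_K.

d = 194 ≡ 2 (mod 4), so O_K = ℤ[√194] and disc(K) = 4d = 776.
97 divides disc(K) = 776, so 97 ramifies.

p ramifies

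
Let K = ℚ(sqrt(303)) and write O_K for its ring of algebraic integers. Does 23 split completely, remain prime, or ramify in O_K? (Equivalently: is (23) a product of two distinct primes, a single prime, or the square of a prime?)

Since 303 ≢ 1 mod 4, the ring of integers is ℤ[√303] with discriminant 4·303 = 1212.
disc(K) = 1212 is not divisible by 23; 23 is unramified.
Compute (303/23) via Euler: 4^((23-1)/2) mod 23 = 1, so (303/23) = 1.
(303/23) = 1, so 23 splits.

splits completely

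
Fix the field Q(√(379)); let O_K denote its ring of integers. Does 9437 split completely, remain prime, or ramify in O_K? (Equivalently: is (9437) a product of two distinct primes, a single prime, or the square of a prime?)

d = 379 ≡ 3 (mod 4), so O_K = ℤ[√379] and disc(K) = 4d = 1516.
9437 ∤ 1516, so 9437 is unramified.
Compute (379/9437) via Euler: 379^((9437-1)/2) mod 9437 = 1, so (379/9437) = 1.
(379/9437) = 1, so 9437 splits.

p splits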